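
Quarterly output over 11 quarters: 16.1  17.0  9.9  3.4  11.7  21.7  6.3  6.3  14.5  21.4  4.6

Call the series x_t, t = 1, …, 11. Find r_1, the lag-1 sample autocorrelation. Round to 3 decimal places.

Mean x̄ = (16.1 + 17.0 + 9.9 + 3.4 + 11.7 + 21.7 + 6.3 + 6.3 + 14.5 + 21.4 + 4.6)/11 = 12.0818
Numerator Σ_{t=1}^{10}(x_t−x̄)(x_{t+1}−x̄) = -55.7303
Denominator Σ(x_t−x̄)² = 428.6364
r_1 = -55.7303 / 428.6364 = -0.130

-0.130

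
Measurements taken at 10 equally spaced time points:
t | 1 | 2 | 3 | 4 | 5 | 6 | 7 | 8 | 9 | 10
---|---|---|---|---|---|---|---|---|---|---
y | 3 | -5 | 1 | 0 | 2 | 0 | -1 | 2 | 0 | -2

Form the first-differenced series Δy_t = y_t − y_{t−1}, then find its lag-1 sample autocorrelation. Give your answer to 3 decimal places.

-0.487

First differences Δy: -8, 6, -1, 2, -2, -1, 3, -2, -2
Mean of differences = -0.5556
Numerator Σ(Δy_t−Δȳ)(Δy_{t+1}−Δȳ) = -60.5309
Denominator Σ(Δy_t−Δȳ)² = 124.2222
r_1(Δy) = -60.5309 / 124.2222 = -0.487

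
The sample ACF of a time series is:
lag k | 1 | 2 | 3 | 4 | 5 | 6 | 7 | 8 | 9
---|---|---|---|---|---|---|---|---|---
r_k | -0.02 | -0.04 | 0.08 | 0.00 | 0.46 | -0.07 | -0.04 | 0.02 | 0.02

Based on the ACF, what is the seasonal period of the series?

5

The largest autocorrelation is r_5 = 0.46; the remaining lags stay at or below 0.08.
The dominant spike at lag 5 indicates a seasonal period of 5.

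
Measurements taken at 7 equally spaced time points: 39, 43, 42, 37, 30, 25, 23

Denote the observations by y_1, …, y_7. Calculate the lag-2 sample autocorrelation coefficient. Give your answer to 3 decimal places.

Mean ȳ = (39 + 43 + 42 + 37 + 30 + 25 + 23)/7 = 34.1429
Deviations from mean: 4.8571, 8.8571, 7.8571, 2.8571, -4.1429, -9.1429, -11.1429
Σ(y_t−ȳ)(y_{t+2}−ȳ) = (38.1633) + (25.3061) + (-32.5510) + (-26.1224) + (46.1633) = 50.9592
Denominator Σ(y_t−ȳ)² = 396.8571
r_2 = 50.9592 / 396.8571 = 0.128

0.128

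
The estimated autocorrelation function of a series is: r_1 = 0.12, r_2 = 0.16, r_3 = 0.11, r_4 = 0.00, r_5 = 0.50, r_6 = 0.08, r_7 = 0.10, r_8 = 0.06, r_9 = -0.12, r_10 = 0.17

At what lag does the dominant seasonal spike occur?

5

The largest autocorrelation is r_5 = 0.50, with a weaker echo at lag 10 (0.17); the remaining lags stay at or below 0.16.
The dominant spike at lag 5 indicates a seasonal period of 5.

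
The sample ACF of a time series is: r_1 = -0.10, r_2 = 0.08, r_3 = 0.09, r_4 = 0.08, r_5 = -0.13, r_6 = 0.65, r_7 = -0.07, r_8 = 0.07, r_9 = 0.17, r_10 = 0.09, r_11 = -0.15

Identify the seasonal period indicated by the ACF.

6

The largest autocorrelation is r_6 = 0.65; the remaining lags stay at or below 0.17.
The dominant spike at lag 6 indicates a seasonal period of 6.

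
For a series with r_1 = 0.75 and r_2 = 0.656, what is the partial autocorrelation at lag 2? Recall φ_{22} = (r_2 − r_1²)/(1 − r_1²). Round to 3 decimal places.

0.214

φ_{22} = (r_2 − r_1²) / (1 − r_1²)
r_1² = (0.75)² = 0.5625
Numerator = 0.656 − 0.5625 = 0.0935; denominator = 1 − 0.5625 = 0.4375
φ_{22} = 0.0935 / 0.4375 = 0.214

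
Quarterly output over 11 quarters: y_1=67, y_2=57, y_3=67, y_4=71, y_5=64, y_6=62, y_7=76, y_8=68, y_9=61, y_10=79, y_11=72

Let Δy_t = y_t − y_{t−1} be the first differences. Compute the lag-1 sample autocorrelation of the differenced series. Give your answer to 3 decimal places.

First differences Δy: -10, 10, 4, -7, -2, 14, -8, -7, 18, -7
Mean of differences = 0.5000
Numerator Σ(Δy_t−Δȳ)(Δy_{t+1}−Δȳ) = -421.2500
Denominator Σ(Δy_t−Δȳ)² = 948.5000
r_1(Δy) = -421.2500 / 948.5000 = -0.444

-0.444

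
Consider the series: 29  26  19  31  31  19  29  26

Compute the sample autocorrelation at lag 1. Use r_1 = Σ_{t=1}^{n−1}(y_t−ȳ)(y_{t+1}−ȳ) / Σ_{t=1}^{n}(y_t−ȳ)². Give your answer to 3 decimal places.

-0.398

Mean ȳ = (29 + 26 + 19 + 31 + 31 + 19 + 29 + 26)/8 = 26.2500
Σ(y_t−ȳ)(y_{t+1}−ȳ) = (-0.6875) + (1.8125) + (-34.4375) + (22.5625) + (-34.4375) + (-19.9375) + (-0.6875) = -65.8125
Denominator Σ(y_t−ȳ)² = 165.5000
r_1 = -65.8125 / 165.5000 = -0.398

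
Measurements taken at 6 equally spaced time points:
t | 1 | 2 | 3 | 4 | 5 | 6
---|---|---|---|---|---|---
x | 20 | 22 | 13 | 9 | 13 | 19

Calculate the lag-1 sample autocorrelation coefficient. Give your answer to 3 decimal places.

0.305

Mean x̄ = (20 + 22 + 13 + 9 + 13 + 19)/6 = 16.0000
Deviations from mean: 4.0000, 6.0000, -3.0000, -7.0000, -3.0000, 3.0000
Numerator Σ_{t=1}^{5}(x_t−x̄)(x_{t+1}−x̄) = 39.0000
Denominator Σ(x_t−x̄)² = 128.0000
r_1 = 39.0000 / 128.0000 = 0.305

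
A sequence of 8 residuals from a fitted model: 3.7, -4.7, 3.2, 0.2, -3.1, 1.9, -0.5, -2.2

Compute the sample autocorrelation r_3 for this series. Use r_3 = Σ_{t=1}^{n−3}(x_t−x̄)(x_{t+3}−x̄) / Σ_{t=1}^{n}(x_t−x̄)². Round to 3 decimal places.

Mean x̄ = (3.7 − 4.7 + 3.2 + 0.2 − 3.1 + 1.9 − 0.5 − 2.2)/8 = -0.1875
Deviations from mean: 3.8875, -4.5125, 3.3875, 0.3875, -2.9125, 2.0875, -0.3125, -2.0125
Σ(x_t−x̄)(x_{t+3}−x̄) = (1.5064) + (13.1427) + (7.0714) + (-0.1211) + (5.8614) = 27.4608
Denominator Σ(x_t−x̄)² = 64.0888
r_3 = 27.4608 / 64.0888 = 0.428

0.428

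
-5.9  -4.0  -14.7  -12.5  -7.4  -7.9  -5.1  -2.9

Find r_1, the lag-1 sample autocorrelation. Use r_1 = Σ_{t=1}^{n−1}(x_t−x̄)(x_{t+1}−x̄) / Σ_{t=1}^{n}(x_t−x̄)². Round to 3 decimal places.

Mean x̄ = (-5.9 − 4.0 − 14.7 − 12.5 − 7.4 − 7.9 − 5.1 − 2.9)/8 = -7.5500
Σ(x_t−x̄)(x_{t+1}−x̄) = (5.8575) + (-25.3825) + (35.3925) + (-0.7425) + (-0.0525) + (-0.8575) + (11.3925) = 25.6075
Denominator Σ(x_t−x̄)² = 118.7200
r_1 = 25.6075 / 118.7200 = 0.216

0.216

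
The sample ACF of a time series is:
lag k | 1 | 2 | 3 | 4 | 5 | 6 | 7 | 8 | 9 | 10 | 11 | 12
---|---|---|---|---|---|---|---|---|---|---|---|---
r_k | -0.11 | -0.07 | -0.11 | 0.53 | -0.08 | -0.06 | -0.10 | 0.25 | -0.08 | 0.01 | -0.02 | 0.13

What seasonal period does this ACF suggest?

4

The largest autocorrelation is r_4 = 0.53, with a weaker echo at lag 8 (0.25); the remaining lags stay at or below 0.13.
The dominant spike at lag 4 indicates a seasonal period of 4.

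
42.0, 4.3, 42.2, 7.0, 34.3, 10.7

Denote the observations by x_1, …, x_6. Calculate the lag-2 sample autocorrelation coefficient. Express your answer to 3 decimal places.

0.667

Mean x̄ = (42.0 + 4.3 + 42.2 + 7.0 + 34.3 + 10.7)/6 = 23.4167
Deviations from mean: 18.5833, -19.1167, 18.7833, -16.4167, 10.8833, -12.7167
Σ(x_t−x̄)(x_{t+2}−x̄) = (349.0569) + (313.8319) + (204.4253) + (208.7653) = 1076.0794
Denominator Σ(x_t−x̄)² = 1613.2683
r_2 = 1076.0794 / 1613.2683 = 0.667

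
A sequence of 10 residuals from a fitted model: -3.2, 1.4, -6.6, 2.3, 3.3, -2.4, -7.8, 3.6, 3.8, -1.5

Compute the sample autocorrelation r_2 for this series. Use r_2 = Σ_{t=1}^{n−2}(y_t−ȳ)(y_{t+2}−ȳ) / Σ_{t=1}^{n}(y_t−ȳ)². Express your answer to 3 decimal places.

Mean ȳ = (-3.2 + 1.4 − 6.6 + 2.3 + 3.3 − 2.4 − 7.8 + 3.6 + 3.8 − 1.5)/10 = -0.7100
Numerator Σ_{t=1}^{8}(y_t−ȳ)(y_{t+2}−ȳ) = -78.7842
Denominator Σ(y_t−ȳ)² = 163.1490
r_2 = -78.7842 / 163.1490 = -0.483

-0.483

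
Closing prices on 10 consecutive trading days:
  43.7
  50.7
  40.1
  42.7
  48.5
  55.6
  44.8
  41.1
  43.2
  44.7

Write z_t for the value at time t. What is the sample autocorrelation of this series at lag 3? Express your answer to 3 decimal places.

-0.333

Mean z̄ = (43.7 + 50.7 + 40.1 + 42.7 + 48.5 + 55.6 + 44.8 + 41.1 + 43.2 + 44.7)/10 = 45.5100
Numerator Σ_{t=1}^{7}(z_t−z̄)(z_{t+3}−z̄) = -67.9063
Denominator Σ(z_t−z̄)² = 204.0690
r_3 = -67.9063 / 204.0690 = -0.333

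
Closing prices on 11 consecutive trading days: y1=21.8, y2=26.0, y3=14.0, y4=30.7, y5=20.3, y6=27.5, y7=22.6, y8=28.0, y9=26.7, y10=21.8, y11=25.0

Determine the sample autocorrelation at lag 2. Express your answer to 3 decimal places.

0.499

Mean ȳ = (21.8 + 26.0 + 14.0 + 30.7 + 20.3 + 27.5 + 22.6 + 28.0 + 26.7 + 21.8 + 25.0)/11 = 24.0364
Numerator Σ_{t=1}^{9}(y_t−ȳ)(y_{t+2}−ȳ) = 105.0819
Denominator Σ(y_t−ȳ)² = 210.7455
r_2 = 105.0819 / 210.7455 = 0.499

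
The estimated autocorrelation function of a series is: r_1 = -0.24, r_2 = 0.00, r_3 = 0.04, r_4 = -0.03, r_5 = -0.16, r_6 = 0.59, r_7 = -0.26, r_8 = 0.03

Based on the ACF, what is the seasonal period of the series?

6

The largest autocorrelation is r_6 = 0.59; the remaining lags stay at or below 0.04.
The dominant spike at lag 6 indicates a seasonal period of 6.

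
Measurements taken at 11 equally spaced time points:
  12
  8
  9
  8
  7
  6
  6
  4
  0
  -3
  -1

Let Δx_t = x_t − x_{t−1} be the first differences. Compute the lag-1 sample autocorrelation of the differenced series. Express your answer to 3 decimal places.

First differences Δx: -4, 1, -1, -1, -1, 0, -2, -4, -3, 2
Mean of differences = -1.3000
Numerator Σ(Δx_t−Δx̄)(Δx_{t+1}−Δx̄) = -4.9900
Denominator Σ(Δx_t−Δx̄)² = 36.1000
r_1(Δx) = -4.9900 / 36.1000 = -0.138

-0.138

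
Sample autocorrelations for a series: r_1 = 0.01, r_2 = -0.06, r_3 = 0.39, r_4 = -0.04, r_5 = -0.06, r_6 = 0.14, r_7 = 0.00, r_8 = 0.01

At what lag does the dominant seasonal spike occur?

The largest autocorrelation is r_3 = 0.39; the remaining lags stay at or below 0.14.
The dominant spike at lag 3 indicates a seasonal period of 3.

3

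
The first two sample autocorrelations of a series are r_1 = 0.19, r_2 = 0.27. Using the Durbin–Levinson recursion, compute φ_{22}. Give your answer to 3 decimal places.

φ_{22} = (r_2 − r_1²) / (1 − r_1²)
r_1² = (0.19)² = 0.0361
Numerator = 0.27 − 0.0361 = 0.2339; denominator = 1 − 0.0361 = 0.9639
φ_{22} = 0.2339 / 0.9639 = 0.243

0.243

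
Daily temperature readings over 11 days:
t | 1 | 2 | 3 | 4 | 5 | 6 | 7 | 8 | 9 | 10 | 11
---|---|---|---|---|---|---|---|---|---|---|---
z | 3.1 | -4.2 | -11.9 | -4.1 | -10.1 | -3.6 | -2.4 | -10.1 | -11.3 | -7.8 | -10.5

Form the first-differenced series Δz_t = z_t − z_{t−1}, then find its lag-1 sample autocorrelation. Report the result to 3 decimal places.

-0.325

First differences Δz: -7.3, -7.7, 7.8, -6.0, 6.5, 1.2, -7.7, -1.2, 3.5, -2.7
Mean of differences = -1.3600
Numerator Σ(Δz_t−Δz̄)(Δz_{t+1}−Δz̄) = -102.2456
Denominator Σ(Δz_t−Δz̄)² = 314.8840
r_1(Δz) = -102.2456 / 314.8840 = -0.325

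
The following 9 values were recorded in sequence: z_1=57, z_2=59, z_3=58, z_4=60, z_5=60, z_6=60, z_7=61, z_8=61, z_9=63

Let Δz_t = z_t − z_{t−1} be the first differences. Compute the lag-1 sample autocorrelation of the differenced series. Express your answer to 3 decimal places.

-0.638

First differences Δz: 2, -1, 2, 0, 0, 1, 0, 2
Mean of differences = 0.7500
Numerator Σ(Δz_t−Δz̄)(Δz_{t+1}−Δz̄) = -6.0625
Denominator Σ(Δz_t−Δz̄)² = 9.5000
r_1(Δz) = -6.0625 / 9.5000 = -0.638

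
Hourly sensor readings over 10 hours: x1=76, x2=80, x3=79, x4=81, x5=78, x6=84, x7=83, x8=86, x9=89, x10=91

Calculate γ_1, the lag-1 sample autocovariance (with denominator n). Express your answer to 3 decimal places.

Mean x̄ = (76 + 80 + 79 + 81 + 78 + 84 + 83 + 86 + 89 + 91)/10 = 82.7000
Σ_{t=1}^{9}(x_t−x̄)(x_{t+1}−x̄) = 110.7100
γ_1 = 110.7100 / 10 = 11.071

11.071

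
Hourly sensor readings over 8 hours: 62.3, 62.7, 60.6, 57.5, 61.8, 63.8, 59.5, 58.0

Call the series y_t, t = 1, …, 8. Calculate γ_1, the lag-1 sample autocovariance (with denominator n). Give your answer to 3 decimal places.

Mean ȳ = (62.3 + 62.7 + 60.6 + 57.5 + 61.8 + 63.8 + 59.5 + 58.0)/8 = 60.7750
Σ_{t=1}^{7}(y_t−ȳ)(y_{t+1}−ȳ) = 2.5969
γ_1 = 2.5969 / 8 = 0.325

0.325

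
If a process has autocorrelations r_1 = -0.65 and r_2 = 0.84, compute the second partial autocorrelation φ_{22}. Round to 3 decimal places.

0.723

φ_{22} = (r_2 − r_1²) / (1 − r_1²)
r_1² = (-0.65)² = 0.4225
Numerator = 0.84 − 0.4225 = 0.4175; denominator = 1 − 0.4225 = 0.5775
φ_{22} = 0.4175 / 0.5775 = 0.723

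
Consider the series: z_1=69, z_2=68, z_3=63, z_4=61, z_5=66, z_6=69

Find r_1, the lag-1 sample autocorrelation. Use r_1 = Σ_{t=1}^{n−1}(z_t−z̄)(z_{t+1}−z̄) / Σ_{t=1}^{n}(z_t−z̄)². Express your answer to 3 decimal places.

Mean z̄ = (69 + 68 + 63 + 61 + 66 + 69)/6 = 66.0000
Numerator Σ_{t=1}^{5}(z_t−z̄)(z_{t+1}−z̄) = 15.0000
Denominator Σ(z_t−z̄)² = 56.0000
r_1 = 15.0000 / 56.0000 = 0.268

0.268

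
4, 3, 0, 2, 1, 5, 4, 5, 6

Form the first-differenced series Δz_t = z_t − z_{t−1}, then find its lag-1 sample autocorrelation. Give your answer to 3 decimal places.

First differences Δz: -1, -3, 2, -1, 4, -1, 1, 1
Mean of differences = 0.2500
Numerator Σ(Δz_t−Δz̄)(Δz_{t+1}−Δz̄) = -13.5625
Denominator Σ(Δz_t−Δz̄)² = 33.5000
r_1(Δz) = -13.5625 / 33.5000 = -0.405

-0.405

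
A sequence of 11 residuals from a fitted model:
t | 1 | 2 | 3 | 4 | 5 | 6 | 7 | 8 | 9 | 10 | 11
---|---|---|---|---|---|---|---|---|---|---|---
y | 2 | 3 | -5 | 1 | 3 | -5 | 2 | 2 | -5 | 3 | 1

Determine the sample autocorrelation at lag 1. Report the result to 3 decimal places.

Mean ȳ = (2 + 3 − 5 + 1 + 3 − 5 + 2 + 2 − 5 + 3 + 1)/11 = 0.1818
Numerator Σ_{t=1}^{10}(y_t−ȳ)(y_{t+1}−ȳ) = -53.8512
Denominator Σ(y_t−ȳ)² = 115.6364
r_1 = -53.8512 / 115.6364 = -0.466

-0.466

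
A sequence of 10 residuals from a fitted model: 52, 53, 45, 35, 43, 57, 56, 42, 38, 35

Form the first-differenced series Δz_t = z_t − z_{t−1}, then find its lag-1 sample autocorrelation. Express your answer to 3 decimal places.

First differences Δz: 1, -8, -10, 8, 14, -1, -14, -4, -3
Mean of differences = -1.8889
Numerator Σ(Δz_t−Δz̄)(Δz_{t+1}−Δz̄) = 140.0988
Denominator Σ(Δz_t−Δz̄)² = 614.8889
r_1(Δz) = 140.0988 / 614.8889 = 0.228

0.228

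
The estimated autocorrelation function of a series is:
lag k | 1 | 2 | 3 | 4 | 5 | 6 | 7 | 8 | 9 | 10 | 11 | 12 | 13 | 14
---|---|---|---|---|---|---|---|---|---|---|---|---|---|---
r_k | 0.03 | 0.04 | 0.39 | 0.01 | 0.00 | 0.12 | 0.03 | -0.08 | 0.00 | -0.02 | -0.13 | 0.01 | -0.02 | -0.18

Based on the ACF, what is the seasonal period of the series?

3

The largest autocorrelation is r_3 = 0.39; the remaining lags stay at or below 0.12.
The dominant spike at lag 3 indicates a seasonal period of 3.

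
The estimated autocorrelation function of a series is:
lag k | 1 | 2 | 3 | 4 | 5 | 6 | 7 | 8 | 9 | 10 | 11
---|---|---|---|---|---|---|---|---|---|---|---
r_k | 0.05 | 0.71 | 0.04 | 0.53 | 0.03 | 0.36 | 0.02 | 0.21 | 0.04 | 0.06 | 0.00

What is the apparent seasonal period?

2

The largest autocorrelation is r_2 = 0.71, with weaker echoes at lags 4 (0.53), 6 (0.36) and 8 (0.21); the remaining lags stay at or below 0.06.
The dominant spike at lag 2 indicates a seasonal period of 2.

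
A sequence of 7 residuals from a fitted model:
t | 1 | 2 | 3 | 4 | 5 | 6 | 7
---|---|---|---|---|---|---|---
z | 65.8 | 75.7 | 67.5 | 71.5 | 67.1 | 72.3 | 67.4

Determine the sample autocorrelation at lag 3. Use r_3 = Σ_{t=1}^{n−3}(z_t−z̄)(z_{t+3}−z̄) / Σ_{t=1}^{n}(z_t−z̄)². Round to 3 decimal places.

Mean z̄ = (65.8 + 75.7 + 67.5 + 71.5 + 67.1 + 72.3 + 67.4)/7 = 69.6143
Deviations from mean: -3.8143, 6.0857, -2.1143, 1.8857, -2.5143, 2.6857, -2.2143
Numerator Σ_{t=1}^{4}(z_t−z̄)(z_{t+3}−z̄) = -32.3478
Denominator Σ(z_t−z̄)² = 78.0486
r_3 = -32.3478 / 78.0486 = -0.414

-0.414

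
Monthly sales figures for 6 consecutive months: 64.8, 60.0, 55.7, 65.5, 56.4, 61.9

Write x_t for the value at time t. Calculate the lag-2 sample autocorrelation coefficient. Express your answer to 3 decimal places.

0.040

Mean x̄ = (64.8 + 60.0 + 55.7 + 65.5 + 56.4 + 61.9)/6 = 60.7167
Deviations from mean: 4.0833, -0.7167, -5.0167, 4.7833, -4.3167, 1.1833
Σ(x_t−x̄)(x_{t+2}−x̄) = (-20.4847) + (-3.4281) + (21.6553) + (5.6603) = 3.4028
Denominator Σ(x_t−x̄)² = 85.2683
r_2 = 3.4028 / 85.2683 = 0.040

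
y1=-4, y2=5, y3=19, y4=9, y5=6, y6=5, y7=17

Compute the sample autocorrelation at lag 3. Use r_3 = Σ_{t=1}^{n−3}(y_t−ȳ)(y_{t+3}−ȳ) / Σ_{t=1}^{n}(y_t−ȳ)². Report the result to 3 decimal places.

Mean ȳ = (-4 + 5 + 19 + 9 + 6 + 5 + 17)/7 = 8.1429
Deviations from mean: -12.1429, -3.1429, 10.8571, 0.8571, -2.1429, -3.1429, 8.8571
Σ(y_t−ȳ)(y_{t+3}−ȳ) = (-10.4082) + (6.7347) + (-34.1224) + (7.5918) = -30.2041
Denominator Σ(y_t−ȳ)² = 368.8571
r_3 = -30.2041 / 368.8571 = -0.082

-0.082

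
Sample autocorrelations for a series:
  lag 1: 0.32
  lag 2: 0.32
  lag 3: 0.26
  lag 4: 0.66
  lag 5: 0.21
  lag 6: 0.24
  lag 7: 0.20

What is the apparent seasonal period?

The largest autocorrelation is r_4 = 0.66; the remaining lags stay at or below 0.32.
The dominant spike at lag 4 indicates a seasonal period of 4.

4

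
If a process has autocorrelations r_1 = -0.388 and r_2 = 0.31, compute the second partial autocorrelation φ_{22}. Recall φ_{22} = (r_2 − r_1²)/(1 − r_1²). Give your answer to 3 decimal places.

0.188

φ_{22} = (r_2 − r_1²) / (1 − r_1²)
r_1² = (-0.388)² = 0.150544
Numerator = 0.31 − 0.1505 = 0.1595; denominator = 1 − 0.1505 = 0.8495
φ_{22} = 0.1595 / 0.8495 = 0.188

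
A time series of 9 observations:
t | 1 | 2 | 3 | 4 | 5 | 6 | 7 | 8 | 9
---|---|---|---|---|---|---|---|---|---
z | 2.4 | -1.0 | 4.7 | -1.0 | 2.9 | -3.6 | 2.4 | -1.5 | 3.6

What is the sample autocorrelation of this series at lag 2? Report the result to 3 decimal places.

0.682

Mean z̄ = (2.4 − 1.0 + 4.7 − 1.0 + 2.9 − 3.6 + 2.4 − 1.5 + 3.6)/9 = 0.9889
Numerator Σ_{t=1}^{7}(z_t−z̄)(z_{t+2}−z̄) = 43.2142
Denominator Σ(z_t−z̄)² = 63.3889
r_2 = 43.2142 / 63.3889 = 0.682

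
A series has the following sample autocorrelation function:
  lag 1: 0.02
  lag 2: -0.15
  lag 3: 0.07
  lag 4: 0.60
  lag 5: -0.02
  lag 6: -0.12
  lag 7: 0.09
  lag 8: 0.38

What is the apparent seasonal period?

4

The largest autocorrelation is r_4 = 0.60, with a weaker echo at lag 8 (0.38); the remaining lags stay at or below 0.09.
The dominant spike at lag 4 indicates a seasonal period of 4.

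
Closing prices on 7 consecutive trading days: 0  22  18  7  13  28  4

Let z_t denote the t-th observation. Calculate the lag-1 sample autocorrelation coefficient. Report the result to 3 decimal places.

-0.390

Mean z̄ = (0 + 22 + 18 + 7 + 13 + 28 + 4)/7 = 13.1429
Σ(z_t−z̄)(z_{t+1}−z̄) = (-116.4082) + (43.0204) + (-29.8367) + (0.8776) + (-2.1224) + (-135.8367) = -240.3061
Denominator Σ(z_t−z̄)² = 616.8571
r_1 = -240.3061 / 616.8571 = -0.390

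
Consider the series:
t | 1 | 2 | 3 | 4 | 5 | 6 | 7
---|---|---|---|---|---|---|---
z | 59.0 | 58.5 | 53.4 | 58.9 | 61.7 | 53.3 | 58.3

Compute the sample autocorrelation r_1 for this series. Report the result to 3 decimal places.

-0.403

Mean z̄ = (59.0 + 58.5 + 53.4 + 58.9 + 61.7 + 53.3 + 58.3)/7 = 57.5857
Deviations from mean: 1.4143, 0.9143, -4.1857, 1.3143, 4.1143, -4.2857, 0.7143
Σ(z_t−z̄)(z_{t+1}−z̄) = (1.2931) + (-3.8269) + (-5.5012) + (5.4073) + (-17.6327) + (-3.0612) = -23.3216
Denominator Σ(z_t−z̄)² = 57.8886
r_1 = -23.3216 / 57.8886 = -0.403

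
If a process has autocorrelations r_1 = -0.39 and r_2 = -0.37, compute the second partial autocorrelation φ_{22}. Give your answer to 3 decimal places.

φ_{22} = (r_2 − r_1²) / (1 − r_1²)
r_1² = (-0.39)² = 0.1521
Numerator = -0.37 − 0.1521 = -0.5221; denominator = 1 − 0.1521 = 0.8479
φ_{22} = -0.5221 / 0.8479 = -0.616

-0.616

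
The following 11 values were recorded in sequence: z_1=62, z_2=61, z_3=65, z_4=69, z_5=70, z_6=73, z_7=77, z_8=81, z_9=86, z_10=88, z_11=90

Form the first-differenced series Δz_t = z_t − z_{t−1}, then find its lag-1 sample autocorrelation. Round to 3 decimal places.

First differences Δz: -1, 4, 4, 1, 3, 4, 4, 5, 2, 2
Mean of differences = 2.8000
Numerator Σ(Δz_t−Δz̄)(Δz_{t+1}−Δz̄) = -2.4400
Denominator Σ(Δz_t−Δz̄)² = 29.6000
r_1(Δz) = -2.4400 / 29.6000 = -0.082

-0.082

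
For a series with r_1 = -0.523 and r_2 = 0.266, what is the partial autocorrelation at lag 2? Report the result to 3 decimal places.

φ_{22} = (r_2 − r_1²) / (1 − r_1²)
r_1² = (-0.523)² = 0.273529
Numerator = 0.266 − 0.2735 = -0.0075; denominator = 1 − 0.2735 = 0.7265
φ_{22} = -0.0075 / 0.7265 = -0.010

-0.010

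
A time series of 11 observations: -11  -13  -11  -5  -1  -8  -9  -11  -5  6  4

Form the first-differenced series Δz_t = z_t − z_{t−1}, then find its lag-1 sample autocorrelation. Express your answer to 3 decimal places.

First differences Δz: -2, 2, 6, 4, -7, -1, -2, 6, 11, -2
Mean of differences = 1.5000
Numerator Σ(Δz_t−Δz̄)(Δz_{t+1}−Δz̄) = 14.2500
Denominator Σ(Δz_t−Δz̄)² = 252.5000
r_1(Δz) = 14.2500 / 252.5000 = 0.056

0.056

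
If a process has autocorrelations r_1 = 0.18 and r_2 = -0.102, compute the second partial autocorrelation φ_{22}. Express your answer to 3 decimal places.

-0.139

φ_{22} = (r_2 − r_1²) / (1 − r_1²)
r_1² = (0.18)² = 0.0324
Numerator = -0.102 − 0.0324 = -0.1344; denominator = 1 − 0.0324 = 0.9676
φ_{22} = -0.1344 / 0.9676 = -0.139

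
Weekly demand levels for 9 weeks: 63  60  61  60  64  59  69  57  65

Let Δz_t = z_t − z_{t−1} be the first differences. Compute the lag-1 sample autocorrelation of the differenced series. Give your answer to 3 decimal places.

First differences Δz: -3, 1, -1, 4, -5, 10, -12, 8
Mean of differences = 0.2500
Numerator Σ(Δz_t−Δz̄)(Δz_{t+1}−Δz̄) = -293.3125
Denominator Σ(Δz_t−Δz̄)² = 359.5000
r_1(Δz) = -293.3125 / 359.5000 = -0.816

-0.816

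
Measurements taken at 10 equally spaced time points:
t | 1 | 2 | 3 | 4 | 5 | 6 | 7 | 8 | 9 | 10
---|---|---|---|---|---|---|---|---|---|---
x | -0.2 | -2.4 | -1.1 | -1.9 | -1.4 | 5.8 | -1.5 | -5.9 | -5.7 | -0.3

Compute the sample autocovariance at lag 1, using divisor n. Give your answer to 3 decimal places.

Mean x̄ = (-0.2 − 2.4 − 1.1 − 1.9 − 1.4 + 5.8 − 1.5 − 5.9 − 5.7 − 0.3)/10 = -1.4600
Σ_{t=1}^{9}(x_t−x̄)(x_{t+1}−x̄) = 12.5224
γ_1 = 12.5224 / 10 = 1.252

1.252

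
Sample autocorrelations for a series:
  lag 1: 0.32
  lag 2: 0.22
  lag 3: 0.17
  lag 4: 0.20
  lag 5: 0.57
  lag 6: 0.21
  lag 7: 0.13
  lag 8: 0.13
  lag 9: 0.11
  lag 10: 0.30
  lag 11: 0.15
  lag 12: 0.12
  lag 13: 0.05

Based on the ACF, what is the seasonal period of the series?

5

The largest autocorrelation is r_5 = 0.57; the remaining lags stay at or below 0.32. The elevated value at lag 1 (0.32), dropping to 0.22 at lag 2, reflects decaying short-term dependence rather than seasonality.
The dominant spike at lag 5 indicates a seasonal period of 5.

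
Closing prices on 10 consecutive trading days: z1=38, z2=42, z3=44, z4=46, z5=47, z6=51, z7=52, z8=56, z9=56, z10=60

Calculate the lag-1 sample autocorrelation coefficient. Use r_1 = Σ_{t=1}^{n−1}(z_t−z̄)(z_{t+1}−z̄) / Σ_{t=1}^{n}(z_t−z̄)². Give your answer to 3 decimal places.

0.640

Mean z̄ = (38 + 42 + 44 + 46 + 47 + 51 + 52 + 56 + 56 + 60)/10 = 49.2000
Numerator Σ_{t=1}^{9}(z_t−z̄)(z_{t+1}−z̄) = 281.5600
Denominator Σ(z_t−z̄)² = 439.6000
r_1 = 281.5600 / 439.6000 = 0.640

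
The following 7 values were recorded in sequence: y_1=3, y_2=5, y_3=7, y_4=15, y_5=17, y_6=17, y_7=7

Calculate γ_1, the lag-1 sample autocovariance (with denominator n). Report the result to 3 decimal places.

13.773

Mean ȳ = (3 + 5 + 7 + 15 + 17 + 17 + 7)/7 = 10.1429
Σ_{t=1}^{6}(y_t−ȳ)(y_{t+1}−ȳ) = 96.4082
γ_1 = 96.4082 / 7 = 13.773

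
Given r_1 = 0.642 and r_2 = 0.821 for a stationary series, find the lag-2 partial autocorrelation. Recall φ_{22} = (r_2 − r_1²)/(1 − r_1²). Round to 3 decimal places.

0.695

φ_{22} = (r_2 − r_1²) / (1 − r_1²)
r_1² = (0.642)² = 0.412164
Numerator = 0.821 − 0.4122 = 0.4088; denominator = 1 − 0.4122 = 0.5878
φ_{22} = 0.4088 / 0.5878 = 0.695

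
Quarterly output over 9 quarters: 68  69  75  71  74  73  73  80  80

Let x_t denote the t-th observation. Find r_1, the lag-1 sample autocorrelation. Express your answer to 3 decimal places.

Mean x̄ = (68 + 69 + 75 + 71 + 74 + 73 + 73 + 80 + 80)/9 = 73.6667
Numerator Σ_{t=1}^{8}(x_t−x̄)(x_{t+1}−x̄) = 51.8889
Denominator Σ(x_t−x̄)² = 144.0000
r_1 = 51.8889 / 144.0000 = 0.360

0.360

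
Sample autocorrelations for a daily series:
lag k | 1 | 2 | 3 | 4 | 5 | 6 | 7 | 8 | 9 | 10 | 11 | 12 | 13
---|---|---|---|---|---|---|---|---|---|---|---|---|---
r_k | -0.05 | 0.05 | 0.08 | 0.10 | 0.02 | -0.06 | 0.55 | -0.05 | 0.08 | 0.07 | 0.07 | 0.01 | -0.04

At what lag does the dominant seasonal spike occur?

The largest autocorrelation is r_7 = 0.55; the remaining lags stay at or below 0.10.
The dominant spike at lag 7 indicates a seasonal period of 7.

7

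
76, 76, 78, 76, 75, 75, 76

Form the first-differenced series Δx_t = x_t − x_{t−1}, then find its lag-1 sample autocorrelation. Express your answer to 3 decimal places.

-0.200

First differences Δx: 0, 2, -2, -1, 0, 1
Mean of differences = 0.0000
Numerator Σ(Δx_t−Δx̄)(Δx_{t+1}−Δx̄) = -2.0000
Denominator Σ(Δx_t−Δx̄)² = 10.0000
r_1(Δx) = -2.0000 / 10.0000 = -0.200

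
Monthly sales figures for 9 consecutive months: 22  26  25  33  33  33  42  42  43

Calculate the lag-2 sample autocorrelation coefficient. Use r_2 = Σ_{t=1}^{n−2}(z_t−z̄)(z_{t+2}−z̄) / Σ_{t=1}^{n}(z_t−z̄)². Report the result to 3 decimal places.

Mean z̄ = (22 + 26 + 25 + 33 + 33 + 33 + 42 + 42 + 43)/9 = 33.2222
Σ(z_t−z̄)(z_{t+2}−z̄) = (92.2716) + (1.6049) + (1.8272) + (0.0494) + (-1.9506) + (-1.9506) + (85.8272) = 177.6790
Denominator Σ(z_t−z̄)² = 495.5556
r_2 = 177.6790 / 495.5556 = 0.359

0.359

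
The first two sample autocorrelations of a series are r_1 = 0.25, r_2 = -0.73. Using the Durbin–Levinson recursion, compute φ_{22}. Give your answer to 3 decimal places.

φ_{22} = (r_2 − r_1²) / (1 − r_1²)
r_1² = (0.25)² = 0.0625
Numerator = -0.73 − 0.0625 = -0.7925; denominator = 1 − 0.0625 = 0.9375
φ_{22} = -0.7925 / 0.9375 = -0.845

-0.845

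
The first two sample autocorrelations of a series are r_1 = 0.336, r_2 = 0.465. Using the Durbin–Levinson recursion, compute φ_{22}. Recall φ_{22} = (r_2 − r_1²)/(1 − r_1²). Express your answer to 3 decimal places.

φ_{22} = (r_2 − r_1²) / (1 − r_1²)
r_1² = (0.336)² = 0.112896
Numerator = 0.465 − 0.1129 = 0.3521; denominator = 1 − 0.1129 = 0.8871
φ_{22} = 0.3521 / 0.8871 = 0.397

0.397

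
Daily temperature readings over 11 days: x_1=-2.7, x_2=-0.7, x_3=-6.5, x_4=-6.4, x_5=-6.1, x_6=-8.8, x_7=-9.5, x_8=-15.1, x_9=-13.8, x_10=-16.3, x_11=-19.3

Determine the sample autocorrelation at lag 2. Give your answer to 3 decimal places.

Mean x̄ = (-2.7 − 0.7 − 6.5 − 6.4 − 6.1 − 8.8 − 9.5 − 15.1 − 13.8 − 16.3 − 19.3)/11 = -9.5636
Numerator Σ_{t=1}^{9}(x_t−x̄)(x_{t+2}−x̄) = 136.3610
Denominator Σ(x_t−x̄)² = 346.4255
r_2 = 136.3610 / 346.4255 = 0.394

0.394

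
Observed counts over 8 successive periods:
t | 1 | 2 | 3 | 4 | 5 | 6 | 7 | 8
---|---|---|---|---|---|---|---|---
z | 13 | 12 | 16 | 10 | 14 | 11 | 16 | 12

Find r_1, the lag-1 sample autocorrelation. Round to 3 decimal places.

-0.765

Mean z̄ = (13 + 12 + 16 + 10 + 14 + 11 + 16 + 12)/8 = 13.0000
Numerator Σ_{t=1}^{7}(z_t−z̄)(z_{t+1}−z̄) = -26.0000
Denominator Σ(z_t−z̄)² = 34.0000
r_1 = -26.0000 / 34.0000 = -0.765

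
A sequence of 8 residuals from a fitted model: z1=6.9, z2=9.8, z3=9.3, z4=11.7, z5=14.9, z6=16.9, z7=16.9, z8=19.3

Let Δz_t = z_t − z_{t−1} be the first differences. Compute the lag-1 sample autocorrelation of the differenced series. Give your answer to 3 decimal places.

First differences Δz: 2.9, -0.5, 2.4, 3.2, 2.0, 0.0, 2.4
Mean of differences = 1.7714
Numerator Σ(Δz_t−Δz̄)(Δz_{t+1}−Δz̄) = -4.2851
Denominator Σ(Δz_t−Δz̄)² = 12.4543
r_1(Δz) = -4.2851 / 12.4543 = -0.344

-0.344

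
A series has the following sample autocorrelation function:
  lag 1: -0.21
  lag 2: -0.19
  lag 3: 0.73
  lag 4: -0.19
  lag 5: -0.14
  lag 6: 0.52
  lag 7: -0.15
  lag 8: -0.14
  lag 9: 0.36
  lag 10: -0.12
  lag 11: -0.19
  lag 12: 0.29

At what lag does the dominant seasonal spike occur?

3

The largest autocorrelation is r_3 = 0.73, with weaker echoes at lags 6 (0.52), 9 (0.36) and 12 (0.29); the remaining lags stay at or below -0.12.
The dominant spike at lag 3 indicates a seasonal period of 3.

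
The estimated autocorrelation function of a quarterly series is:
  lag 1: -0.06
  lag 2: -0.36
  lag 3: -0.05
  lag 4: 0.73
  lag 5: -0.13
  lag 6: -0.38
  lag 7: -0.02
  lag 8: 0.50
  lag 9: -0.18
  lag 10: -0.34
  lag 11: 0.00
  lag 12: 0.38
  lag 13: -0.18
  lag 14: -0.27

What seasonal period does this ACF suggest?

4

The largest autocorrelation is r_4 = 0.73, with weaker echoes at lags 8 (0.50) and 12 (0.38); the remaining lags stay at or below 0.00.
The dominant spike at lag 4 indicates a seasonal period of 4.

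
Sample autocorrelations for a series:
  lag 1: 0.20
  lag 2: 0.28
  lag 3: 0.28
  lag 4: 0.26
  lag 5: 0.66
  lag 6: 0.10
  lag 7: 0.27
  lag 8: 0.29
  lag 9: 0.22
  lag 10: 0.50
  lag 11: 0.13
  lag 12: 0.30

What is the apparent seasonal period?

The largest autocorrelation is r_5 = 0.66, with a weaker echo at lag 10 (0.50); the remaining lags stay at or below 0.30.
The dominant spike at lag 5 indicates a seasonal period of 5.

5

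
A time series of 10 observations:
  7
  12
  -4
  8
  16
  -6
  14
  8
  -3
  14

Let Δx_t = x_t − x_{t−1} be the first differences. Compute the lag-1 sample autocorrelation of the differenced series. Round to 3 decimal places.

First differences Δx: 5, -16, 12, 8, -22, 20, -6, -11, 17
Mean of differences = 0.7778
Numerator Σ(Δx_t−Δx̄)(Δx_{t+1}−Δx̄) = -1021.9383
Denominator Σ(Δx_t−Δx̄)² = 1813.5556
r_1(Δx) = -1021.9383 / 1813.5556 = -0.563

-0.563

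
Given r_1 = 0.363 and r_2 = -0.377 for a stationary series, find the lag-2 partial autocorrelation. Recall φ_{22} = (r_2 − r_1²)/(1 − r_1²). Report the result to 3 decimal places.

-0.586

φ_{22} = (r_2 − r_1²) / (1 − r_1²)
r_1² = (0.363)² = 0.131769
Numerator = -0.377 − 0.1318 = -0.5088; denominator = 1 − 0.1318 = 0.8682
φ_{22} = -0.5088 / 0.8682 = -0.586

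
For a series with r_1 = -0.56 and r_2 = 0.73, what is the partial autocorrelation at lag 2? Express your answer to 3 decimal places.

0.607

φ_{22} = (r_2 − r_1²) / (1 − r_1²)
r_1² = (-0.56)² = 0.3136
Numerator = 0.73 − 0.3136 = 0.4164; denominator = 1 − 0.3136 = 0.6864
φ_{22} = 0.4164 / 0.6864 = 0.607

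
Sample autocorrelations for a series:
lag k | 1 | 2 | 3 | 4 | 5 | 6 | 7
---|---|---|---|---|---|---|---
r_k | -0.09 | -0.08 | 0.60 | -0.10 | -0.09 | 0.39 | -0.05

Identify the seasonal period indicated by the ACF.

The largest autocorrelation is r_3 = 0.60, with a weaker echo at lag 6 (0.39); the remaining lags stay at or below -0.05.
The dominant spike at lag 3 indicates a seasonal period of 3.

3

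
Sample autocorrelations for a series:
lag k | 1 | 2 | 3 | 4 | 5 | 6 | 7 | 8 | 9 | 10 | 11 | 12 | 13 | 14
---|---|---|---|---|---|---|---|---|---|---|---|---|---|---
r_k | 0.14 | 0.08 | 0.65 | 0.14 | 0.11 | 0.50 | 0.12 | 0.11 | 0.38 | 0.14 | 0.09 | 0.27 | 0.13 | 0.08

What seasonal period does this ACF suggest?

3

The largest autocorrelation is r_3 = 0.65, with weaker echoes at lags 6 (0.50), 9 (0.38) and 12 (0.27); the remaining lags stay at or below 0.14.
The dominant spike at lag 3 indicates a seasonal period of 3.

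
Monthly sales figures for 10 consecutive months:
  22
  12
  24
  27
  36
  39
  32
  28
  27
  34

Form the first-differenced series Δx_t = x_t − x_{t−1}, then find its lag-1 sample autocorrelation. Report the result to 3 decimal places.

First differences Δx: -10, 12, 3, 9, 3, -7, -4, -1, 7
Mean of differences = 1.3333
Numerator Σ(Δx_t−Δx̄)(Δx_{t+1}−Δx̄) = -47.7778
Denominator Σ(Δx_t−Δx̄)² = 442.0000
r_1(Δx) = -47.7778 / 442.0000 = -0.108

-0.108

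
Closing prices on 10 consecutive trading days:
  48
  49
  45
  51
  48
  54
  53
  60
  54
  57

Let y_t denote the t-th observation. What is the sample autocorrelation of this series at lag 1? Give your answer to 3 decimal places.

Mean ȳ = (48 + 49 + 45 + 51 + 48 + 54 + 53 + 60 + 54 + 57)/10 = 51.9000
Numerator Σ_{t=1}^{9}(y_t−ȳ)(y_{t+1}−ȳ) = 71.7900
Denominator Σ(y_t−ȳ)² = 188.9000
r_1 = 71.7900 / 188.9000 = 0.380

0.380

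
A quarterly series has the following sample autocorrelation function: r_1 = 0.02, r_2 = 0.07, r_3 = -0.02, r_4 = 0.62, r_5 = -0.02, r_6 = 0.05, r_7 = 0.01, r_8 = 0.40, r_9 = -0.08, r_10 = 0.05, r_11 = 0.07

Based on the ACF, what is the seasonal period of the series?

4

The largest autocorrelation is r_4 = 0.62, with a weaker echo at lag 8 (0.40); the remaining lags stay at or below 0.07.
The dominant spike at lag 4 indicates a seasonal period of 4.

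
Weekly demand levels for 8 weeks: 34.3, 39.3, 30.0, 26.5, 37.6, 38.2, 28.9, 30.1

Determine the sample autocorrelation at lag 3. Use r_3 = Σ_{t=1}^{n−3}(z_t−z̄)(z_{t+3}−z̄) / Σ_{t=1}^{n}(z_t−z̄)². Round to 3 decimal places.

Mean z̄ = (34.3 + 39.3 + 30.0 + 26.5 + 37.6 + 38.2 + 28.9 + 30.1)/8 = 33.1125
Σ(z_t−z̄)(z_{t+3}−z̄) = (-7.8523) + (27.7664) + (-15.8348) + (27.8552) + (-13.5186) = 18.4158
Denominator Σ(z_t−z̄)² = 165.9488
r_3 = 18.4158 / 165.9488 = 0.111

0.111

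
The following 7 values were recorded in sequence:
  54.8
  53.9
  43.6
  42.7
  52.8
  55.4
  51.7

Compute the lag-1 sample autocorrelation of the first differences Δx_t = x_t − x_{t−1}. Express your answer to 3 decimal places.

First differences Δx: -0.9, -10.3, -0.9, 10.1, 2.6, -3.7
Mean of differences = -0.5167
Numerator Σ(Δx_t−Δx̄)(Δx_{t+1}−Δx̄) = 26.5981
Denominator Σ(Δx_t−Δx̄)² = 228.5683
r_1(Δx) = 26.5981 / 228.5683 = 0.116

0.116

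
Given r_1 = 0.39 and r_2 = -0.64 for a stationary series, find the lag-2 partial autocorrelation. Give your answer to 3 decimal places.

φ_{22} = (r_2 − r_1²) / (1 − r_1²)
r_1² = (0.39)² = 0.1521
Numerator = -0.64 − 0.1521 = -0.7921; denominator = 1 − 0.1521 = 0.8479
φ_{22} = -0.7921 / 0.8479 = -0.934

-0.934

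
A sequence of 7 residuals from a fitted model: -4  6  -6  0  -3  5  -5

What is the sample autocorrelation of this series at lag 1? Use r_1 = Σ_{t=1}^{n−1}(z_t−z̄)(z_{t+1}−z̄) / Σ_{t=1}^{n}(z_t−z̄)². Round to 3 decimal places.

Mean z̄ = (-4 + 6 − 6 + 0 − 3 + 5 − 5)/7 = -1.0000
Deviations from mean: -3.0000, 7.0000, -5.0000, 1.0000, -2.0000, 6.0000, -4.0000
Numerator Σ_{t=1}^{6}(z_t−z̄)(z_{t+1}−z̄) = -99.0000
Denominator Σ(z_t−z̄)² = 140.0000
r_1 = -99.0000 / 140.0000 = -0.707

-0.707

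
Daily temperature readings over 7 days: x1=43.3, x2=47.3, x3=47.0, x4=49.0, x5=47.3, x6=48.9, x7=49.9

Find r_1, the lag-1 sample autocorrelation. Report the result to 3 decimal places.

0.104

Mean x̄ = (43.3 + 47.3 + 47.0 + 49.0 + 47.3 + 48.9 + 49.9)/7 = 47.5286
Deviations from mean: -4.2286, -0.2286, -0.5286, 1.4714, -0.2286, 1.3714, 2.3714
Numerator Σ_{t=1}^{6}(x_t−x̄)(x_{t+1}−x̄) = 2.9120
Denominator Σ(x_t−x̄)² = 27.9343
r_1 = 2.9120 / 27.9343 = 0.104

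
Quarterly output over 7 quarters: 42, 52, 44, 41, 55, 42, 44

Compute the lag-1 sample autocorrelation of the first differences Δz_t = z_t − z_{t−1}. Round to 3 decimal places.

-0.559

First differences Δz: 10, -8, -3, 14, -13, 2
Mean of differences = 0.3333
Numerator Σ(Δz_t−Δz̄)(Δz_{t+1}−Δz̄) = -302.7778
Denominator Σ(Δz_t−Δz̄)² = 541.3333
r_1(Δz) = -302.7778 / 541.3333 = -0.559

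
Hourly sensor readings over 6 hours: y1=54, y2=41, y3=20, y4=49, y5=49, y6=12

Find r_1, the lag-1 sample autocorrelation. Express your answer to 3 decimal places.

Mean ȳ = (54 + 41 + 20 + 49 + 49 + 12)/6 = 37.5000
Numerator Σ_{t=1}^{5}(y_t−ȳ)(y_{t+1}−ȳ) = -365.7500
Denominator Σ(y_t−ȳ)² = 1505.5000
r_1 = -365.7500 / 1505.5000 = -0.243

-0.243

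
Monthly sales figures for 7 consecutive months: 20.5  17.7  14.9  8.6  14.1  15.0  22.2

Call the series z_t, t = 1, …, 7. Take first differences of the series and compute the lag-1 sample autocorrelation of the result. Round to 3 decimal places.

0.021

First differences Δz: -2.8, -2.8, -6.3, 5.5, 0.9, 7.2
Mean of differences = 0.2833
Numerator Σ(Δz_t−Δz̄)(Δz_{t+1}−Δz̄) = 2.9447
Denominator Σ(Δz_t−Δz̄)² = 137.7883
r_1(Δz) = 2.9447 / 137.7883 = 0.021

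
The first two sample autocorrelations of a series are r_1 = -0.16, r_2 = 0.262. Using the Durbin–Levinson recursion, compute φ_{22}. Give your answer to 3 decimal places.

φ_{22} = (r_2 − r_1²) / (1 − r_1²)
r_1² = (-0.16)² = 0.0256
Numerator = 0.262 − 0.0256 = 0.2364; denominator = 1 − 0.0256 = 0.9744
φ_{22} = 0.2364 / 0.9744 = 0.243

0.243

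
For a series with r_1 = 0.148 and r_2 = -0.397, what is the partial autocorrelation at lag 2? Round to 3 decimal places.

-0.428

φ_{22} = (r_2 − r_1²) / (1 − r_1²)
r_1² = (0.148)² = 0.021904
Numerator = -0.397 − 0.0219 = -0.4189; denominator = 1 − 0.0219 = 0.9781
φ_{22} = -0.4189 / 0.9781 = -0.428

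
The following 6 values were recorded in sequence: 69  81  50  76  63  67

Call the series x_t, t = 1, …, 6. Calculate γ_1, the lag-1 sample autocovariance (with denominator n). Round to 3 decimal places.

-66.796

Mean x̄ = (69 + 81 + 50 + 76 + 63 + 67)/6 = 67.6667
Deviations: 1.3333, 13.3333, -17.6667, 8.3333, -4.6667, -0.6667
Σ_{t=1}^{5}(x_t−x̄)(x_{t+1}−x̄) = -400.7778
γ_1 = -400.7778 / 6 = -66.796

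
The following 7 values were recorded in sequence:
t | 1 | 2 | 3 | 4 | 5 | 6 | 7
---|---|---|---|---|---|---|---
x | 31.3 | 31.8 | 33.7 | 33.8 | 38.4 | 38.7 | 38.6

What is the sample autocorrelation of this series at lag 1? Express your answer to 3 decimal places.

Mean x̄ = (31.3 + 31.8 + 33.7 + 33.8 + 38.4 + 38.7 + 38.6)/7 = 35.1857
Σ(x_t−x̄)(x_{t+1}−x̄) = (13.1559) + (5.0302) + (2.0588) + (-4.4541) + (11.2959) + (11.9988) = 39.0855
Denominator Σ(x_t−x̄)² = 65.0286
r_1 = 39.0855 / 65.0286 = 0.601

0.601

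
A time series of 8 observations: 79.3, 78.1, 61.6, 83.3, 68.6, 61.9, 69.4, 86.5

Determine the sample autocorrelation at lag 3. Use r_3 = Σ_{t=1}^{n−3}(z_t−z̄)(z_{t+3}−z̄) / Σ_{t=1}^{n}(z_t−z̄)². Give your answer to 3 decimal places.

0.107

Mean z̄ = (79.3 + 78.1 + 61.6 + 83.3 + 68.6 + 61.9 + 69.4 + 86.5)/8 = 73.5875
Numerator Σ_{t=1}^{5}(z_t−z̄)(z_{t+3}−z̄) = 68.0083
Denominator Σ(z_t−z̄)² = 636.7688
r_3 = 68.0083 / 636.7688 = 0.107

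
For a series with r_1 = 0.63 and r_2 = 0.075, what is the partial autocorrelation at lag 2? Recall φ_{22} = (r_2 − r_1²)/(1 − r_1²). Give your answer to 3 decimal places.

φ_{22} = (r_2 − r_1²) / (1 − r_1²)
r_1² = (0.63)² = 0.3969
Numerator = 0.075 − 0.3969 = -0.3219; denominator = 1 − 0.3969 = 0.6031
φ_{22} = -0.3219 / 0.6031 = -0.534

-0.534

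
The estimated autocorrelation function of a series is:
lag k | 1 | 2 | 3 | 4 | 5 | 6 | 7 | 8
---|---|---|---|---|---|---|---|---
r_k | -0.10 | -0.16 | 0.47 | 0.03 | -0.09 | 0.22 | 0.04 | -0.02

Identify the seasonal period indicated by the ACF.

3

The largest autocorrelation is r_3 = 0.47, with a weaker echo at lag 6 (0.22); the remaining lags stay at or below 0.04.
The dominant spike at lag 3 indicates a seasonal period of 3.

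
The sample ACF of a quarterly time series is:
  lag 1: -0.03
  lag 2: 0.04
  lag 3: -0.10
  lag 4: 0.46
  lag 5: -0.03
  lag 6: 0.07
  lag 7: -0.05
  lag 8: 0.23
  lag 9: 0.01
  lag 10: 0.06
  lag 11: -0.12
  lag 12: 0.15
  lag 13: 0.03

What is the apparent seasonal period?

The largest autocorrelation is r_4 = 0.46, with weaker echoes at lags 8 (0.23) and 12 (0.15); the remaining lags stay at or below 0.07.
The dominant spike at lag 4 indicates a seasonal period of 4.

4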